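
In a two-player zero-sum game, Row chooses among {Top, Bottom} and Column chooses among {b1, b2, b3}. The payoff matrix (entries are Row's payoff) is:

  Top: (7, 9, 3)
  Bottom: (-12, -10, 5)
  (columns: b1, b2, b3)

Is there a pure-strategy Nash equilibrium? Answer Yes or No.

No

Row minima: Top → 3, Bottom → -12; maximin = 3.
Column maxima: b1 → 7, b2 → 9, b3 → 5; minimax = 5.
3 ≠ 5, so no pure-strategy equilibrium exists.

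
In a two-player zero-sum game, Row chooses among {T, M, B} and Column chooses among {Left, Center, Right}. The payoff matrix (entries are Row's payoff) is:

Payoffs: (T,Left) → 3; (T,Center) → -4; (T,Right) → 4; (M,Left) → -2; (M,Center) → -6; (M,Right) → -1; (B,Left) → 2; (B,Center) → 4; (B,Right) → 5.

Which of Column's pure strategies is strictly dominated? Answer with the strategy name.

Left holds Row's payoff strictly below Right in every row: 3 < 4, -2 < -1, 2 < 5.
So Right is strictly dominated for Column.

Right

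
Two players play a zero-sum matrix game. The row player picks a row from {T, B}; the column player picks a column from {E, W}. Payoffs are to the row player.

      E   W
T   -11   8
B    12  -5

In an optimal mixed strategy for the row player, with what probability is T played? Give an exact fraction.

17/36

Row minima: T → -11, B → -5; maximin = -5.
Column maxima: E → 12, W → 8; minimax = 8.
-5 ≠ 8, so there is no saddle point; optimal play is mixed.
Let the row player play T with probability p. Expected payoff against E: (-11)p + 12(1−p) = −23p + 12; against W: 8p + (-5)(1−p) = 13p − 5.
Setting these equal: −23p + 12 = 13p − 5 ⇒ −36p = -17 ⇒ p = 17/36, and the value is (-23)·(17/36) + 12 = 41/36.
For the column player: with q = P(E), equating T's and B's payoffs gives −19q + 8 = 17q − 5 ⇒ q = 13/36.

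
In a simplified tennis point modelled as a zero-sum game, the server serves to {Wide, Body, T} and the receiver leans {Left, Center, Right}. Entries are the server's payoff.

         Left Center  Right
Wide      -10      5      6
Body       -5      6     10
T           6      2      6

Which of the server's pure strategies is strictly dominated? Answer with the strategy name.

Wide

Body gives a strictly higher payoff than Wide against every column: -5 > -10, 6 > 5, 10 > 6.
So Wide is strictly dominated and the server never plays it.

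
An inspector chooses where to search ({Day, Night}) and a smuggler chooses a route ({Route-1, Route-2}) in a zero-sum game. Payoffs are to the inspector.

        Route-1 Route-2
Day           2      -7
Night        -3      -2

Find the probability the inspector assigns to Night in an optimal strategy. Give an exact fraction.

9/10

Row minima: Day → -7, Night → -3; maximin = -3.
Column maxima: Route-1 → 2, Route-2 → -2; minimax = -2.
-3 ≠ -2, so there is no saddle point; optimal play is mixed.
Let the inspector play Day with probability p. Expected payoff against Route-1: 2p + (-3)(1−p) = 5p − 3; against Route-2: (-7)p + (-2)(1−p) = −5p − 2.
Setting these equal: 5p − 3 = −5p − 2 ⇒ 10p = 1 ⇒ p = 1/10, and the value is (5)·(1/10) − 3 = -5/2.
For the smuggler: with q = P(Route-1), equating Day's and Night's payoffs gives 9q − 7 = −q − 2 ⇒ q = 1/2.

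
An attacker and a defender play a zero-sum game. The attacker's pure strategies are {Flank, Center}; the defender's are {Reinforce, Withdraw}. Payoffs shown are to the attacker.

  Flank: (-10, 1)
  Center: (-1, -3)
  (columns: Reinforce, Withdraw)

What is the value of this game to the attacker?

-31/13

Row minima: Flank → -10, Center → -3; maximin = -3.
Column maxima: Reinforce → -1, Withdraw → 1; minimax = -1.
-3 ≠ -1, so there is no saddle point; optimal play is mixed.
Let the attacker play Flank with probability p. Expected payoff against Reinforce: (-10)p + (-1)(1−p) = −9p − 1; against Withdraw: 1p + (-3)(1−p) = 4p − 3.
Setting these equal: −9p − 1 = 4p − 3 ⇒ −13p = -2 ⇒ p = 2/13, and the value is (-9)·(2/13) − 1 = -31/13.
For the defender: with q = P(Reinforce), equating Flank's and Center's payoffs gives −11q + 1 = 2q − 3 ⇒ q = 4/13.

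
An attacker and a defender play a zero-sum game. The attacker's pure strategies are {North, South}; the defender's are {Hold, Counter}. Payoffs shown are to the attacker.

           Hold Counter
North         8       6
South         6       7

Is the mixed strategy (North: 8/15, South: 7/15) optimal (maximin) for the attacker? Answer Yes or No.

No

Against Hold this mix gives (8/15)·8 + (7/15)·6 = 106/15.
Against Counter this mix gives (8/15)·6 + (7/15)·7 = 97/15.
The defender will play Counter, holding the attacker to 97/15. Shifting weight toward the row that does better against Counter would raise this floor (the equalizing mix achieves 20/3 against both Counter and Hold), so the proposed strategy is not optimal.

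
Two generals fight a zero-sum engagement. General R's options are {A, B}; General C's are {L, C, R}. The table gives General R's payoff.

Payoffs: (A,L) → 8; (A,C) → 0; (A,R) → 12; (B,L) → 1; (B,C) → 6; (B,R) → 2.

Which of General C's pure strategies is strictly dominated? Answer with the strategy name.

R

L holds General R's payoff strictly below R in every row: 8 < 12, 1 < 2.
So R is strictly dominated for General C.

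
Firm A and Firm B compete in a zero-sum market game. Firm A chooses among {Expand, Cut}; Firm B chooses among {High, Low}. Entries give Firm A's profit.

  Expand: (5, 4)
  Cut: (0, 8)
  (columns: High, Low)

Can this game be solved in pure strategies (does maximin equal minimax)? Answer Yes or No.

No

Row minima: Expand → 4, Cut → 0; maximin = 4.
Column maxima: High → 5, Low → 8; minimax = 5.
4 ≠ 5, so no pure-strategy equilibrium exists.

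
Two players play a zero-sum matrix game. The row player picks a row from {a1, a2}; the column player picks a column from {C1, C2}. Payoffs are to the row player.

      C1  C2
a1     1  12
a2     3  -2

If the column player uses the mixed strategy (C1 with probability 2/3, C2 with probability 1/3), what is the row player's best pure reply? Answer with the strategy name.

a1

Expected payoff of a1: (2/3)·1 + (1/3)·12 = 14/3.
Expected payoff of a2: (2/3)·3 + (1/3)·(-2) = 4/3.
The largest is 14/3, so the row player's best response is a1.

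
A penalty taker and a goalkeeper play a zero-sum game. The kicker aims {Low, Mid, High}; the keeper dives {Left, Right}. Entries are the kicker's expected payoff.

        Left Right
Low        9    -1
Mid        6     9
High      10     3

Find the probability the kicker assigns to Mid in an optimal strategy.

7/10

Row minima: Low → -1, Mid → 6, High → 3; maximin = 6.
Column maxima: Left → 10, Right → 9; minimax = 9.
6 ≠ 9, so there is no saddle point; optimal play is mixed.
Low is strictly dominated by High, so the kicker never plays it.
On the remaining 2×2 (Mid, High vs Left, Right):
Let the kicker play Mid with probability p. Expected payoff against Left: 6p + 10(1−p) = −4p + 10; against Right: 9p + 3(1−p) = 6p + 3.
Setting these equal: −4p + 10 = 6p + 3 ⇒ −10p = -7 ⇒ p = 7/10, and the value is (-4)·(7/10) + 10 = 36/5.
For the keeper: with q = P(Left), equating Mid's and High's payoffs gives −3q + 9 = 7q + 3 ⇒ q = 3/5.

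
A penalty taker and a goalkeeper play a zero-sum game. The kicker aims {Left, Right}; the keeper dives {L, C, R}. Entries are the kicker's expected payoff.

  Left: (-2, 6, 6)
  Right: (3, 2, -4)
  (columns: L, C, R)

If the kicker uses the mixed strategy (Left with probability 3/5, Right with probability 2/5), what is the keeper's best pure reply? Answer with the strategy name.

L

If the keeper plays L, the kicker's expected payoff is (3/5)·(-2) + (2/5)·3 = 0.
If the keeper plays C, the kicker's expected payoff is (3/5)·6 + (2/5)·2 = 22/5.
If the keeper plays R, the kicker's expected payoff is (3/5)·6 + (2/5)·(-4) = 2.
The keeper minimizes the kicker's payoff; the smallest is 0, so the best response is L.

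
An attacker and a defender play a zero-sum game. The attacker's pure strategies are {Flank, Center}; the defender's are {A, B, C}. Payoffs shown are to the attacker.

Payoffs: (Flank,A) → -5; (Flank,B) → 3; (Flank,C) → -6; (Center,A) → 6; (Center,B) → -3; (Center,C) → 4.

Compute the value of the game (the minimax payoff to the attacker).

-3/8

Row minima: Flank → -6, Center → -3; maximin = -3.
Column maxima: A → 6, B → 3, C → 4; minimax = 3.
-3 ≠ 3, so there is no saddle point; optimal play is mixed.
A is strictly dominated by C (it gives the attacker strictly more in every row), so the defender never plays it.
On the remaining 2×2 (Flank, Center vs B, C):
Let the attacker play Flank with probability p. Expected payoff against B: 3p + (-3)(1−p) = 6p − 3; against C: (-6)p + 4(1−p) = −10p + 4.
Setting these equal: 6p − 3 = −10p + 4 ⇒ 16p = 7 ⇒ p = 7/16, and the value is (6)·(7/16) − 3 = -3/8.
For the defender: with q = P(B), equating Flank's and Center's payoffs gives 9q − 6 = −7q + 4 ⇒ q = 5/8.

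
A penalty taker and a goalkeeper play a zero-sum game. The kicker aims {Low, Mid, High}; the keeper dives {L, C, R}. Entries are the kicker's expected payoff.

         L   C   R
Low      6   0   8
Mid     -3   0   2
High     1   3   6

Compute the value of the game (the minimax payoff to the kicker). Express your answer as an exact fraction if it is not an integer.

9/4

Row minima: Low → 0, Mid → -3, High → 1; maximin = 1.
Column maxima: L → 6, C → 3, R → 8; minimax = 3.
1 ≠ 3, so there is no saddle point; optimal play is mixed.
Mid is strictly dominated by High, so the kicker never plays it.
R is strictly dominated by L (it gives the kicker strictly more in every row), so the keeper never plays it.
On the remaining 2×2 (Low, High vs L, C):
Let the kicker play Low with probability p. Expected payoff against L: 6p + 1(1−p) = 5p + 1; against C: 0p + 3(1−p) = −3p + 3.
Setting these equal: 5p + 1 = −3p + 3 ⇒ 8p = 2 ⇒ p = 1/4, and the value is (5)·(1/4) + 1 = 9/4.
For the keeper: with q = P(L), equating Low's and High's payoffs gives 6q = −2q + 3 ⇒ q = 3/8.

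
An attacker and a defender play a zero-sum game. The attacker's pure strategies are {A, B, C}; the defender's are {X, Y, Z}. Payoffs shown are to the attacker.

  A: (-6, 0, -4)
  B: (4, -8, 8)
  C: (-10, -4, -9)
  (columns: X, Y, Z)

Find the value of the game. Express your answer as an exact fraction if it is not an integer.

Row minima: A → -6, B → -8, C → -10; maximin = -6.
Column maxima: X → 4, Y → 0, Z → 8; minimax = 0.
-6 ≠ 0, so there is no saddle point; optimal play is mixed.
C is strictly dominated by A, so the attacker never plays it.
Z is strictly dominated by X (it gives the attacker strictly more in every row), so the defender never plays it.
On the remaining 2×2 (A, B vs X, Y):
Let the attacker play A with probability p. Expected payoff against X: (-6)p + 4(1−p) = −10p + 4; against Y: 0p + (-8)(1−p) = 8p − 8.
Setting these equal: −10p + 4 = 8p − 8 ⇒ −18p = -12 ⇒ p = 2/3, and the value is (-10)·(2/3) + 4 = -8/3.
For the defender: with q = P(X), equating A's and B's payoffs gives −6q = 12q − 8 ⇒ q = 4/9.

-8/3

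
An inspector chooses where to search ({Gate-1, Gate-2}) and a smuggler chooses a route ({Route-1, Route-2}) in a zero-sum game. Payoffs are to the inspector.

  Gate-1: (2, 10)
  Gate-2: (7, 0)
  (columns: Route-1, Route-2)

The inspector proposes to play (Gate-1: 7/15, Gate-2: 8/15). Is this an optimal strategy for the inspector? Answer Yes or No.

Against Route-1 this mix gives (7/15)·2 + (8/15)·7 = 14/3.
Against Route-2 this mix gives (7/15)·10 + (8/15)·0 = 14/3.
All of the smuggler's active replies (Route-1, Route-2) yield 14/3, and no column does worse for the inspector. The mix makes the smuggler indifferent and guarantees 14/3, so it is optimal.

Yes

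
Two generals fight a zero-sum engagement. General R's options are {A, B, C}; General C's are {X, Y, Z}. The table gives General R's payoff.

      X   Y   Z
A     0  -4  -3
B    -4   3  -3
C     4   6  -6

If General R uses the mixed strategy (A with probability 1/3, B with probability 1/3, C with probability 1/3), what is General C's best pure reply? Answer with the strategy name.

Z

If General C plays X, General R's expected payoff is (1/3)·0 + (1/3)·(-4) + (1/3)·4 = 0.
If General C plays Y, General R's expected payoff is (1/3)·(-4) + (1/3)·3 + (1/3)·6 = 5/3.
If General C plays Z, General R's expected payoff is (1/3)·(-3) + (1/3)·(-3) + (1/3)·(-6) = -4.
General C minimizes General R's payoff; the smallest is -4, so the best response is Z.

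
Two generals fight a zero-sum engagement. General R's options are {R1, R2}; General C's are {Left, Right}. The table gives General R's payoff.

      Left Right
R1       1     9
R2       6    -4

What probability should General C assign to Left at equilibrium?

Row minima: R1 → 1, R2 → -4; maximin = 1.
Column maxima: Left → 6, Right → 9; minimax = 6.
1 ≠ 6, so there is no saddle point; optimal play is mixed.
Let General R play R1 with probability p. Expected payoff against Left: 1p + 6(1−p) = −5p + 6; against Right: 9p + (-4)(1−p) = 13p − 4.
Setting these equal: −5p + 6 = 13p − 4 ⇒ −18p = -10 ⇒ p = 5/9, and the value is (-5)·(5/9) + 6 = 29/9.
For General C: with q = P(Left), equating R1's and R2's payoffs gives −8q + 9 = 10q − 4 ⇒ q = 13/18.

13/18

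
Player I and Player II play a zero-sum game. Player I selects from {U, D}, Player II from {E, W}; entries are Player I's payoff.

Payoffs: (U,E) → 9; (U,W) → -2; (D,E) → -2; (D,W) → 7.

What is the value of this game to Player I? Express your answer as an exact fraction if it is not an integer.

Row minima: U → -2, D → -2; maximin = -2.
Column maxima: E → 9, W → 7; minimax = 7.
-2 ≠ 7, so there is no saddle point; optimal play is mixed.
Let Player I play U with probability p. Expected payoff against E: 9p + (-2)(1−p) = 11p − 2; against W: (-2)p + 7(1−p) = −9p + 7.
Setting these equal: 11p − 2 = −9p + 7 ⇒ 20p = 9 ⇒ p = 9/20, and the value is (11)·(9/20) − 2 = 59/20.
For Player II: with q = P(E), equating U's and D's payoffs gives 11q − 2 = −9q + 7 ⇒ q = 9/20.

59/20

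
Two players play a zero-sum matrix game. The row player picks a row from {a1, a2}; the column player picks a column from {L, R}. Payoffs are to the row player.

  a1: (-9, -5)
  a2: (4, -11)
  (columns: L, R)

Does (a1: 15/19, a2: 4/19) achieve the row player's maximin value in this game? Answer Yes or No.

Against L this mix gives (15/19)·(-9) + (4/19)·4 = -119/19.
Against R this mix gives (15/19)·(-5) + (4/19)·(-11) = -119/19.
All of the column player's active replies (L, R) yield -119/19, and no column does worse for the row player. The mix makes the column player indifferent and guarantees -119/19, so it is optimal.

Yes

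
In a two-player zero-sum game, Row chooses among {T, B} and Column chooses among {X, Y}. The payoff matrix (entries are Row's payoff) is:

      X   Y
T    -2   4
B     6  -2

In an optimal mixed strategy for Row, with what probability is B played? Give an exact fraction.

3/7

Row minima: T → -2, B → -2; maximin = -2.
Column maxima: X → 6, Y → 4; minimax = 4.
-2 ≠ 4, so there is no saddle point; optimal play is mixed.
Let Row play T with probability p. Expected payoff against X: (-2)p + 6(1−p) = −8p + 6; against Y: 4p + (-2)(1−p) = 6p − 2.
Setting these equal: −8p + 6 = 6p − 2 ⇒ −14p = -8 ⇒ p = 4/7, and the value is (-8)·(4/7) + 6 = 10/7.
For Column: with q = P(X), equating T's and B's payoffs gives −6q + 4 = 8q − 2 ⇒ q = 3/7.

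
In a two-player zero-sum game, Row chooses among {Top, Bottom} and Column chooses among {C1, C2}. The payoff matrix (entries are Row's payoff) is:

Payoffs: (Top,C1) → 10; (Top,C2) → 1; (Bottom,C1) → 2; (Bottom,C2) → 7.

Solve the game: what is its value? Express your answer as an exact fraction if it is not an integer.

34/7

Row minima: Top → 1, Bottom → 2; maximin = 2.
Column maxima: C1 → 10, C2 → 7; minimax = 7.
2 ≠ 7, so there is no saddle point; optimal play is mixed.
Let Row play Top with probability p. Expected payoff against C1: 10p + 2(1−p) = 8p + 2; against C2: 1p + 7(1−p) = −6p + 7.
Setting these equal: 8p + 2 = −6p + 7 ⇒ 14p = 5 ⇒ p = 5/14, and the value is (8)·(5/14) + 2 = 34/7.
For Column: with q = P(C1), equating Top's and Bottom's payoffs gives 9q + 1 = −5q + 7 ⇒ q = 3/7.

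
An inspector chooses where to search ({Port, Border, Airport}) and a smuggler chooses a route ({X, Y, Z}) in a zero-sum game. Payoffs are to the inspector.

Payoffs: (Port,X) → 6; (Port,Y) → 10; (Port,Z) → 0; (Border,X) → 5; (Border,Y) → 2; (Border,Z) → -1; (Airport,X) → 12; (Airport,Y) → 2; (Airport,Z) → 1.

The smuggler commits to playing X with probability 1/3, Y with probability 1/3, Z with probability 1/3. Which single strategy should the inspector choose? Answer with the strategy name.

Port

Expected payoff of Port: (1/3)·6 + (1/3)·10 + (1/3)·0 = 16/3.
Expected payoff of Border: (1/3)·5 + (1/3)·2 + (1/3)·(-1) = 2.
Expected payoff of Airport: (1/3)·12 + (1/3)·2 + (1/3)·1 = 5.
The largest is 16/3, so the inspector's best response is Port.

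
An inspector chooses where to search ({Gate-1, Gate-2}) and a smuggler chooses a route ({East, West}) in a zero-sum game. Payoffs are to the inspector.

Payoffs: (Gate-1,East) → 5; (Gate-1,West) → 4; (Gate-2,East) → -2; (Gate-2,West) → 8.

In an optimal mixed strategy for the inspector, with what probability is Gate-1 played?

Row minima: Gate-1 → 4, Gate-2 → -2; maximin = 4.
Column maxima: East → 5, West → 8; minimax = 5.
4 ≠ 5, so there is no saddle point; optimal play is mixed.
Let the inspector play Gate-1 with probability p. Expected payoff against East: 5p + (-2)(1−p) = 7p − 2; against West: 4p + 8(1−p) = −4p + 8.
Setting these equal: 7p − 2 = −4p + 8 ⇒ 11p = 10 ⇒ p = 10/11, and the value is (7)·(10/11) − 2 = 48/11.
For the smuggler: with q = P(East), equating Gate-1's and Gate-2's payoffs gives q + 4 = −10q + 8 ⇒ q = 4/11.

10/11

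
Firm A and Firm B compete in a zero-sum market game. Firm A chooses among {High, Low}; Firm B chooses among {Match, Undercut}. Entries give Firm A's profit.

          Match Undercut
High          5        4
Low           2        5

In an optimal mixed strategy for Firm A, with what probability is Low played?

1/4

Row minima: High → 4, Low → 2; maximin = 4.
Column maxima: Match → 5, Undercut → 5; minimax = 5.
4 ≠ 5, so there is no saddle point; optimal play is mixed.
Let Firm A play High with probability p. Expected payoff against Match: 5p + 2(1−p) = 3p + 2; against Undercut: 4p + 5(1−p) = −p + 5.
Setting these equal: 3p + 2 = −p + 5 ⇒ 4p = 3 ⇒ p = 3/4, and the value is (3)·(3/4) + 2 = 17/4.
For Firm B: with q = P(Match), equating High's and Low's payoffs gives q + 4 = −3q + 5 ⇒ q = 1/4.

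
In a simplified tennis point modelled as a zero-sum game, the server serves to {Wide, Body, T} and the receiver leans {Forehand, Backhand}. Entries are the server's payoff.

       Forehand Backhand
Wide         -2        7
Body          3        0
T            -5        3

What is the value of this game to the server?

7/4

Row minima: Wide → -2, Body → 0, T → -5; maximin = 0.
Column maxima: Forehand → 3, Backhand → 7; minimax = 3.
0 ≠ 3, so there is no saddle point; optimal play is mixed.
T is strictly dominated by Wide, so the server never plays it.
On the remaining 2×2 (Wide, Body vs Forehand, Backhand):
Let the server play Wide with probability p. Expected payoff against Forehand: (-2)p + 3(1−p) = −5p + 3; against Backhand: 7p + 0(1−p) = 7p.
Setting these equal: −5p + 3 = 7p ⇒ −12p = -3 ⇒ p = 1/4, and the value is (-5)·(1/4) + 3 = 7/4.
For the receiver: with q = P(Forehand), equating Wide's and Body's payoffs gives −9q + 7 = 3q ⇒ q = 7/12.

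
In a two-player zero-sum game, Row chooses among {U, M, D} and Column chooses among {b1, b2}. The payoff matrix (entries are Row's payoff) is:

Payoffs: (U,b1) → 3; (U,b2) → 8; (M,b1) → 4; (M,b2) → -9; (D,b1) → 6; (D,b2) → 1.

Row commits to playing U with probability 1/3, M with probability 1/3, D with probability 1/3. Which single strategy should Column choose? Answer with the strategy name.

If Column plays b1, Row's expected payoff is (1/3)·3 + (1/3)·4 + (1/3)·6 = 13/3.
If Column plays b2, Row's expected payoff is (1/3)·8 + (1/3)·(-9) + (1/3)·1 = 0.
Column minimizes Row's payoff; the smallest is 0, so the best response is b2.

b2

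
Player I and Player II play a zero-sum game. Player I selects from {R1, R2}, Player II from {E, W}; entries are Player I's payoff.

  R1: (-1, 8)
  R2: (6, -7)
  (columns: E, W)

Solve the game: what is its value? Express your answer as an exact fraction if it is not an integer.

41/22

Row minima: R1 → -1, R2 → -7; maximin = -1.
Column maxima: E → 6, W → 8; minimax = 6.
-1 ≠ 6, so there is no saddle point; optimal play is mixed.
Let Player I play R1 with probability p. Expected payoff against E: (-1)p + 6(1−p) = −7p + 6; against W: 8p + (-7)(1−p) = 15p − 7.
Setting these equal: −7p + 6 = 15p − 7 ⇒ −22p = -13 ⇒ p = 13/22, and the value is (-7)·(13/22) + 6 = 41/22.
For Player II: with q = P(E), equating R1's and R2's payoffs gives −9q + 8 = 13q − 7 ⇒ q = 15/22.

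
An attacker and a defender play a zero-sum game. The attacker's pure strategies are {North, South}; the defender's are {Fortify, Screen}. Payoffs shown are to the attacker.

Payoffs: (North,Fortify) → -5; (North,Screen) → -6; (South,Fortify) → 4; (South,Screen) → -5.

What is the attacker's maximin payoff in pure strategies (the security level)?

-5

Row minima: North → -6, South → -5.
The best of these is -5.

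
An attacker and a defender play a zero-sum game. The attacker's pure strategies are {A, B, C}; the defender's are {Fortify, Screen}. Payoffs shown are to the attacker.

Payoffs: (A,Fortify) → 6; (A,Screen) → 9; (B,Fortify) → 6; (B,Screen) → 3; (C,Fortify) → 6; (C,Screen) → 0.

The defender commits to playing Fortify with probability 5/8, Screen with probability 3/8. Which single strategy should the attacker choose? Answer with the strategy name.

Expected payoff of A: (5/8)·6 + (3/8)·9 = 57/8.
Expected payoff of B: (5/8)·6 + (3/8)·3 = 39/8.
Expected payoff of C: (5/8)·6 + (3/8)·0 = 15/4.
The largest is 57/8, so the attacker's best response is A.

A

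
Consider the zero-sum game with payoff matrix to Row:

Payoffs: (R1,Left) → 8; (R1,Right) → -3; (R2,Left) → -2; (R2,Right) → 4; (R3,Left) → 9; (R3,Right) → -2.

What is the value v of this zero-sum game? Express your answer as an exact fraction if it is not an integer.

32/17

Row minima: R1 → -3, R2 → -2, R3 → -2; maximin = -2.
Column maxima: Left → 9, Right → 4; minimax = 4.
-2 ≠ 4, so there is no saddle point; optimal play is mixed.
R1 is strictly dominated by R3, so Row never plays it.
On the remaining 2×2 (R2, R3 vs Left, Right):
Let Row play R2 with probability p. Expected payoff against Left: (-2)p + 9(1−p) = −11p + 9; against Right: 4p + (-2)(1−p) = 6p − 2.
Setting these equal: −11p + 9 = 6p − 2 ⇒ −17p = -11 ⇒ p = 11/17, and the value is (-11)·(11/17) + 9 = 32/17.
For Column: with q = P(Left), equating R2's and R3's payoffs gives −6q + 4 = 11q − 2 ⇒ q = 6/17.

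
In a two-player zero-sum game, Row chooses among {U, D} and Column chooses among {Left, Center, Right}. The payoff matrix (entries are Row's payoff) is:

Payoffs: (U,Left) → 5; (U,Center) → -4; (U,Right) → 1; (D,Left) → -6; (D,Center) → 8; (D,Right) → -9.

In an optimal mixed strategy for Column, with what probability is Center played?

Row minima: U → -4, D → -9; maximin = -4.
Column maxima: Left → 5, Center → 8, Right → 1; minimax = 1.
-4 ≠ 1, so there is no saddle point; optimal play is mixed.
Left is strictly dominated by Right (it gives Row strictly more in every row), so Column never plays it.
On the remaining 2×2 (U, D vs Center, Right):
Let Row play U with probability p. Expected payoff against Center: (-4)p + 8(1−p) = −12p + 8; against Right: 1p + (-9)(1−p) = 10p − 9.
Setting these equal: −12p + 8 = 10p − 9 ⇒ −22p = -17 ⇒ p = 17/22, and the value is (-12)·(17/22) + 8 = -14/11.
For Column: with q = P(Center), equating U's and D's payoffs gives −5q + 1 = 17q − 9 ⇒ q = 5/11.

5/11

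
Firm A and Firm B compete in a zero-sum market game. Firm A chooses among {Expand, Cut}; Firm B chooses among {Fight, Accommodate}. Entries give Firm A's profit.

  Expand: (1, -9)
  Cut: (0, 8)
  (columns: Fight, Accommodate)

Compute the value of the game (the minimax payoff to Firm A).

Row minima: Expand → -9, Cut → 0; maximin = 0.
Column maxima: Fight → 1, Accommodate → 8; minimax = 1.
0 ≠ 1, so there is no saddle point; optimal play is mixed.
Let Firm A play Expand with probability p. Expected payoff against Fight: 1p + 0(1−p) = p; against Accommodate: (-9)p + 8(1−p) = −17p + 8.
Setting these equal: p = −17p + 8 ⇒ 18p = 8 ⇒ p = 4/9, and the value is (1)·(4/9) = 4/9.
For Firm B: with q = P(Fight), equating Expand's and Cut's payoffs gives 10q − 9 = −8q + 8 ⇒ q = 17/18.

4/9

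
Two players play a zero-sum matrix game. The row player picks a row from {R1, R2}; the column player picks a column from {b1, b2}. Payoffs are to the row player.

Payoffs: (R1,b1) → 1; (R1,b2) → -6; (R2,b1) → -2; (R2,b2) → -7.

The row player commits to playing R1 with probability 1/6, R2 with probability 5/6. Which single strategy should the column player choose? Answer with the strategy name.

b2

If the column player plays b1, the row player's expected payoff is (1/6)·1 + (5/6)·(-2) = -3/2.
If the column player plays b2, the row player's expected payoff is (1/6)·(-6) + (5/6)·(-7) = -41/6.
The column player minimizes the row player's payoff; the smallest is -41/6, so the best response is b2.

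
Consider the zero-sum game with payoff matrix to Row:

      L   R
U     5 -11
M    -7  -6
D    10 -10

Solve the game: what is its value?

Row minima: U → -11, M → -7, D → -10; maximin = -7.
Column maxima: L → 10, R → -6; minimax = -6.
-7 ≠ -6, so there is no saddle point; optimal play is mixed.
U is strictly dominated by D, so Row never plays it.
On the remaining 2×2 (M, D vs L, R):
Let Row play M with probability p. Expected payoff against L: (-7)p + 10(1−p) = −17p + 10; against R: (-6)p + (-10)(1−p) = 4p − 10.
Setting these equal: −17p + 10 = 4p − 10 ⇒ −21p = -20 ⇒ p = 20/21, and the value is (-17)·(20/21) + 10 = -130/21.
For Column: with q = P(L), equating M's and D's payoffs gives −q − 6 = 20q − 10 ⇒ q = 4/21.

-130/21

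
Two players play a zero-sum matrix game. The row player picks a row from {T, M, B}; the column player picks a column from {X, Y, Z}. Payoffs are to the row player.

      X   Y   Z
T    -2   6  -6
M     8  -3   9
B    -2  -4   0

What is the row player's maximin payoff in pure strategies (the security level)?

Row minima: T → -6, M → -3, B → -4.
The best of these is -3.

-3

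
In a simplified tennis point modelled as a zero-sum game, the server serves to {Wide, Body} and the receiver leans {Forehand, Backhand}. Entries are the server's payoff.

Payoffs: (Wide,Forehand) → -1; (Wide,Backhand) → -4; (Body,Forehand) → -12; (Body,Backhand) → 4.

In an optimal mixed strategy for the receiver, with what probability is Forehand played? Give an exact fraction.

8/19

Row minima: Wide → -4, Body → -12; maximin = -4.
Column maxima: Forehand → -1, Backhand → 4; minimax = -1.
-4 ≠ -1, so there is no saddle point; optimal play is mixed.
Let the server play Wide with probability p. Expected payoff against Forehand: (-1)p + (-12)(1−p) = 11p − 12; against Backhand: (-4)p + 4(1−p) = −8p + 4.
Setting these equal: 11p − 12 = −8p + 4 ⇒ 19p = 16 ⇒ p = 16/19, and the value is (11)·(16/19) − 12 = -52/19.
For the receiver: with q = P(Forehand), equating Wide's and Body's payoffs gives 3q − 4 = −16q + 4 ⇒ q = 8/19.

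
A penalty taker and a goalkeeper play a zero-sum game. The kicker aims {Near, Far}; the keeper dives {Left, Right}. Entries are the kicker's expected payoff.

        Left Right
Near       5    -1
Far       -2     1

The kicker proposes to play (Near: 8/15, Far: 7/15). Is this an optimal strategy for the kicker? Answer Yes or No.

No

Against Left this mix gives (8/15)·5 + (7/15)·(-2) = 26/15.
Against Right this mix gives (8/15)·(-1) + (7/15)·1 = -1/15.
The keeper will play Right, holding the kicker to -1/15. Shifting weight toward the row that does better against Right would raise this floor (the equalizing mix achieves 1/3 against both Right and Left), so the proposed strategy is not optimal.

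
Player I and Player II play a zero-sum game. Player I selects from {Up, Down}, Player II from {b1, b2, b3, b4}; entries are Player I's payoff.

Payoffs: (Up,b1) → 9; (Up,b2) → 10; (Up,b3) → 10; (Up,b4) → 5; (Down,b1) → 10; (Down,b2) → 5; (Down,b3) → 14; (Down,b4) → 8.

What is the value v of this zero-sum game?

Row minima: Up → 5, Down → 5; maximin = 5.
Column maxima: b1 → 10, b2 → 10, b3 → 14, b4 → 8; minimax = 8.
5 ≠ 8, so there is no saddle point; optimal play is mixed.
b1 is strictly dominated by b4 (it gives Player I strictly more in every row), so Player II never plays it.
b3 is strictly dominated by b4 (it gives Player I strictly more in every row), so Player II never plays it.
On the remaining 2×2 (Up, Down vs b2, b4):
Let Player I play Up with probability p. Expected payoff against b2: 10p + 5(1−p) = 5p + 5; against b4: 5p + 8(1−p) = −3p + 8.
Setting these equal: 5p + 5 = −3p + 8 ⇒ 8p = 3 ⇒ p = 3/8, and the value is (5)·(3/8) + 5 = 55/8.
For Player II: with q = P(b2), equating Up's and Down's payoffs gives 5q + 5 = −3q + 8 ⇒ q = 3/8.

55/8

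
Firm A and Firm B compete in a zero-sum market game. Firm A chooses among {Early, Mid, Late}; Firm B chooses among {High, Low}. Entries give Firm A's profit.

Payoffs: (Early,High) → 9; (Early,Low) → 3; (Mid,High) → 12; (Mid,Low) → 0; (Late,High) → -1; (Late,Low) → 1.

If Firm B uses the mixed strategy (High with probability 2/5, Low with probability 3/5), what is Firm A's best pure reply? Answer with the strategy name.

Expected payoff of Early: (2/5)·9 + (3/5)·3 = 27/5.
Expected payoff of Mid: (2/5)·12 + (3/5)·0 = 24/5.
Expected payoff of Late: (2/5)·(-1) + (3/5)·1 = 1/5.
The largest is 27/5, so Firm A's best response is Early.

Early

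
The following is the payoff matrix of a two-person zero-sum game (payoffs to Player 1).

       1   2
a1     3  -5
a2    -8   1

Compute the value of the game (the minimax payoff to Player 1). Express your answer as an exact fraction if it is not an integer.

-37/17

Row minima: a1 → -5, a2 → -8; maximin = -5.
Column maxima: 1 → 3, 2 → 1; minimax = 1.
-5 ≠ 1, so there is no saddle point; optimal play is mixed.
Let Player 1 play a1 with probability p. Expected payoff against 1: 3p + (-8)(1−p) = 11p − 8; against 2: (-5)p + 1(1−p) = −6p + 1.
Setting these equal: 11p − 8 = −6p + 1 ⇒ 17p = 9 ⇒ p = 9/17, and the value is (11)·(9/17) − 8 = -37/17.
For Player 2: with q = P(1), equating a1's and a2's payoffs gives 8q − 5 = −9q + 1 ⇒ q = 6/17.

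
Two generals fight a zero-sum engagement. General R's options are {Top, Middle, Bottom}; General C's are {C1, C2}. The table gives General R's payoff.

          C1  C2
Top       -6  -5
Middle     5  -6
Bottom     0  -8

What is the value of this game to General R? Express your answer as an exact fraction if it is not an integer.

-61/12

Row minima: Top → -6, Middle → -6, Bottom → -8; maximin = -6.
Column maxima: C1 → 5, C2 → -5; minimax = -5.
-6 ≠ -5, so there is no saddle point; optimal play is mixed.
Bottom is strictly dominated by Middle, so General R never plays it.
On the remaining 2×2 (Top, Middle vs C1, C2):
Let General R play Top with probability p. Expected payoff against C1: (-6)p + 5(1−p) = −11p + 5; against C2: (-5)p + (-6)(1−p) = p − 6.
Setting these equal: −11p + 5 = p − 6 ⇒ −12p = -11 ⇒ p = 11/12, and the value is (-11)·(11/12) + 5 = -61/12.
For General C: with q = P(C1), equating Top's and Middle's payoffs gives −q − 5 = 11q − 6 ⇒ q = 1/12.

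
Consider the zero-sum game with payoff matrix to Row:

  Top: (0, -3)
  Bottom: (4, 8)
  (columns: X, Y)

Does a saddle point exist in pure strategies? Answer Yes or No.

Yes

Row minima: Top → -3, Bottom → 4; maximin = 4.
Column maxima: X → 4, Y → 8; minimax = 4.
maximin = minimax = 4, so a saddle point exists.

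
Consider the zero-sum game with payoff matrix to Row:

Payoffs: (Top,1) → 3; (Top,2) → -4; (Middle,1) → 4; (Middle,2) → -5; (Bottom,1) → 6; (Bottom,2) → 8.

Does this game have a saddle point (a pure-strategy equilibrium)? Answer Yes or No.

Yes

Row minima: Top → -4, Middle → -5, Bottom → 6; maximin = 6.
Column maxima: 1 → 6, 2 → 8; minimax = 6.
maximin = minimax = 6, so a saddle point exists.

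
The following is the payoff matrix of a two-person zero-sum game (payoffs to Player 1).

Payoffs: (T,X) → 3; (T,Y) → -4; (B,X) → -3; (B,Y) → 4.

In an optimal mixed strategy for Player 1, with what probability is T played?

1/2

Row minima: T → -4, B → -3; maximin = -3.
Column maxima: X → 3, Y → 4; minimax = 3.
-3 ≠ 3, so there is no saddle point; optimal play is mixed.
Let Player 1 play T with probability p. Expected payoff against X: 3p + (-3)(1−p) = 6p − 3; against Y: (-4)p + 4(1−p) = −8p + 4.
Setting these equal: 6p − 3 = −8p + 4 ⇒ 14p = 7 ⇒ p = 1/2, and the value is (6)·(1/2) − 3 = 0.
For Player 2: with q = P(X), equating T's and B's payoffs gives 7q − 4 = −7q + 4 ⇒ q = 4/7.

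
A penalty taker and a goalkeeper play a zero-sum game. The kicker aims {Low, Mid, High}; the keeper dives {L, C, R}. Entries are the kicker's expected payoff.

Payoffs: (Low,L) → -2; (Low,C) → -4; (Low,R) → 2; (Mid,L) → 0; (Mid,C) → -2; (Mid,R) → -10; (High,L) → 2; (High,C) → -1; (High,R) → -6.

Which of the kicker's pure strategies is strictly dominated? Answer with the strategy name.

High gives a strictly higher payoff than Mid against every column: 2 > 0, -1 > -2, -6 > -10.
So Mid is strictly dominated and the kicker never plays it.

Mid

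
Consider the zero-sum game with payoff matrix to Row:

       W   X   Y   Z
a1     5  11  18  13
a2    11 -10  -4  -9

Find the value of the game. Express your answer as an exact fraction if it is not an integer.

Row minima: a1 → 5, a2 → -10; maximin = 5.
Column maxima: W → 11, X → 11, Y → 18, Z → 13; minimax = 11.
5 ≠ 11, so there is no saddle point; optimal play is mixed.
Y is strictly dominated by X (it gives Row strictly more in every row), so Column never plays it.
Z is strictly dominated by X (it gives Row strictly more in every row), so Column never plays it.
On the remaining 2×2 (a1, a2 vs W, X):
Let Row play a1 with probability p. Expected payoff against W: 5p + 11(1−p) = −6p + 11; against X: 11p + (-10)(1−p) = 21p − 10.
Setting these equal: −6p + 11 = 21p − 10 ⇒ −27p = -21 ⇒ p = 7/9, and the value is (-6)·(7/9) + 11 = 19/3.
For Column: with q = P(W), equating a1's and a2's payoffs gives −6q + 11 = 21q − 10 ⇒ q = 7/9.

19/3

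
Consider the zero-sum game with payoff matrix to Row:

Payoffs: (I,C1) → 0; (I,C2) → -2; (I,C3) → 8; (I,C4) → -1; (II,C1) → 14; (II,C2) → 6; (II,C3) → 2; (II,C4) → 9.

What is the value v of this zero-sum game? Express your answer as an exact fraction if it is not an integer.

26/7

Row minima: I → -2, II → 2; maximin = 2.
Column maxima: C1 → 14, C2 → 6, C3 → 8, C4 → 9; minimax = 6.
2 ≠ 6, so there is no saddle point; optimal play is mixed.
C1 is strictly dominated by C2 (it gives Row strictly more in every row), so Column never plays it.
C4 is strictly dominated by C2 (it gives Row strictly more in every row), so Column never plays it.
On the remaining 2×2 (I, II vs C2, C3):
Let Row play I with probability p. Expected payoff against C2: (-2)p + 6(1−p) = −8p + 6; against C3: 8p + 2(1−p) = 6p + 2.
Setting these equal: −8p + 6 = 6p + 2 ⇒ −14p = -4 ⇒ p = 2/7, and the value is (-8)·(2/7) + 6 = 26/7.
For Column: with q = P(C2), equating I's and II's payoffs gives −10q + 8 = 4q + 2 ⇒ q = 3/7.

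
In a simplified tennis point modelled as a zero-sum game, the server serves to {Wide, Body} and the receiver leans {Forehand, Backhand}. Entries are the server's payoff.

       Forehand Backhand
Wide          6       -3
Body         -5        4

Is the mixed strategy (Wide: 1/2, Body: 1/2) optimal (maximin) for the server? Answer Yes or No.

Against Forehand this mix gives (1/2)·6 + (1/2)·(-5) = 1/2.
Against Backhand this mix gives (1/2)·(-3) + (1/2)·4 = 1/2.
All of the receiver's active replies (Forehand, Backhand) yield 1/2, and no column does worse for the server. The mix makes the receiver indifferent and guarantees 1/2, so it is optimal.

Yes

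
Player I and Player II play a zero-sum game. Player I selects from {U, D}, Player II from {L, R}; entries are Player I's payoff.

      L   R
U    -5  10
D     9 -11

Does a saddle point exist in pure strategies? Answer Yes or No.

No

Row minima: U → -5, D → -11; maximin = -5.
Column maxima: L → 9, R → 10; minimax = 9.
-5 ≠ 9, so no pure-strategy equilibrium exists.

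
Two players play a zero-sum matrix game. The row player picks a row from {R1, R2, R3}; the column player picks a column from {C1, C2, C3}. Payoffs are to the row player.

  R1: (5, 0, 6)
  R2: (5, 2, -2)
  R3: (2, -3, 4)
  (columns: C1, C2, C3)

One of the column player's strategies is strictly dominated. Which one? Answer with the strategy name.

C1

C2 holds the row player's payoff strictly below C1 in every row: 0 < 5, 2 < 5, -3 < 2.
So C1 is strictly dominated for the column player.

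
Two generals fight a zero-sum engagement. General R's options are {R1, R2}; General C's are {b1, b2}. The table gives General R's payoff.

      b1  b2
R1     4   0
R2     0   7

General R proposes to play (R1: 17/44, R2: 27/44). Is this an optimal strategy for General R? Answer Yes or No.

No

Against b1 this mix gives (17/44)·4 + (27/44)·0 = 17/11.
Against b2 this mix gives (17/44)·0 + (27/44)·7 = 189/44.
General C will play b1, holding General R to 17/11. Shifting weight toward the row that does better against b1 would raise this floor (the equalizing mix achieves 28/11 against both b1 and b2), so the proposed strategy is not optimal.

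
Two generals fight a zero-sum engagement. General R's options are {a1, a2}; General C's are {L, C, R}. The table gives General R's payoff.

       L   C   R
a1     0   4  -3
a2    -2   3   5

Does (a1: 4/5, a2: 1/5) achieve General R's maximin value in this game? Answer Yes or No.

No

Against L this mix gives (4/5)·0 + (1/5)·(-2) = -2/5.
Against C this mix gives (4/5)·4 + (1/5)·3 = 19/5.
Against R this mix gives (4/5)·(-3) + (1/5)·5 = -7/5.
General C will play R, holding General R to -7/5. Shifting weight toward the row that does better against R would raise this floor (the equalizing mix achieves -3/5 against both R and L), so the proposed strategy is not optimal.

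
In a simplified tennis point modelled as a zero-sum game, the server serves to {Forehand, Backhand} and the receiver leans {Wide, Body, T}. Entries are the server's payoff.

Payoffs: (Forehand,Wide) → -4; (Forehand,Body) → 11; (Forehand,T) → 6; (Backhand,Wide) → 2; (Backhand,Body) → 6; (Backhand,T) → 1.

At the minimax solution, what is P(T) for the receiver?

6/11

Row minima: Forehand → -4, Backhand → 1; maximin = 1.
Column maxima: Wide → 2, Body → 11, T → 6; minimax = 2.
1 ≠ 2, so there is no saddle point; optimal play is mixed.
Body is strictly dominated by Wide (it gives the server strictly more in every row), so the receiver never plays it.
On the remaining 2×2 (Forehand, Backhand vs Wide, T):
Let the server play Forehand with probability p. Expected payoff against Wide: (-4)p + 2(1−p) = −6p + 2; against T: 6p + 1(1−p) = 5p + 1.
Setting these equal: −6p + 2 = 5p + 1 ⇒ −11p = -1 ⇒ p = 1/11, and the value is (-6)·(1/11) + 2 = 16/11.
For the receiver: with q = P(Wide), equating Forehand's and Backhand's payoffs gives −10q + 6 = q + 1 ⇒ q = 5/11.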